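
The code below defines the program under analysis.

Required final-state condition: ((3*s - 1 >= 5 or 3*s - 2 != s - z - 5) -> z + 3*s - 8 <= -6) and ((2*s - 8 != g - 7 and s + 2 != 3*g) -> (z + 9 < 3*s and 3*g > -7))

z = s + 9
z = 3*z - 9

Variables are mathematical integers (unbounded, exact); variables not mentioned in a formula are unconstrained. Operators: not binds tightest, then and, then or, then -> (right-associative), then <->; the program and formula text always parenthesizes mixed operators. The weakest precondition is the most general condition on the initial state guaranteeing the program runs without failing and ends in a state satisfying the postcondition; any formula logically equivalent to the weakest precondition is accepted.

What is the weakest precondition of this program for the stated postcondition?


Working backward. After the program, the postcondition ((3*s - 1 >= 5 or 3*s - 2 != s - z - 5) -> z + 3*s - 8 <= -6) and ((2*s - 8 != g - 7 and s + 2 != 3*g) -> (z + 9 < 3*s and 3*g > -7)) must hold; in canonical form it is ((3*s >= 6 or 2*s + z != -3) -> 3*s + z <= 2) and ((2*s != g + 1 and s != 3*g - 2) -> (z < 3*s - 9 and 3*g > -7)).
Before z := 3*z - 9: ((3*s >= 6 or 2*s + 3*z != 6) -> 3*s + 3*z <= 11) and ((2*s != g + 1 and s != 3*g - 2) -> (3*z < 3*s and 3*g > -7))
Before z := s + 9: ((3*s >= 6 or 5*s != -21) -> 6*s <= -16) and (not (2*s != g + 1 and s != 3*g - 2))
Answer: WP = ((3*s >= 6 or 5*s != -21) -> 6*s <= -16) and (not (2*s != g + 1 and s != 3*g - 2))


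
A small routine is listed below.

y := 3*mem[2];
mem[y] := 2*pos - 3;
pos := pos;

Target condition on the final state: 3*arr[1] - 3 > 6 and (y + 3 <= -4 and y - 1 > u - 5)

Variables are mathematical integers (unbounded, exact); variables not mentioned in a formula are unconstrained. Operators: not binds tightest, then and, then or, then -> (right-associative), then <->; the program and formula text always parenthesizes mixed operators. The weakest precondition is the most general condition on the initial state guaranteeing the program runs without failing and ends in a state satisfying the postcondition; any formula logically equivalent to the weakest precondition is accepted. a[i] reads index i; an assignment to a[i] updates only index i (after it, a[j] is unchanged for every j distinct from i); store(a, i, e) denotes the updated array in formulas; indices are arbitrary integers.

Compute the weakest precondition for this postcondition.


Working backward. After the program, the postcondition 3*arr[1] - 3 > 6 and (y + 3 <= -4 and y - 1 > u - 5) must hold; in canonical form it is 3*arr[1] > 9 and y <= -7 and y > u - 4.
Before pos := pos: 3*arr[1] > 9 and y <= -7 and y > u - 4
Before mem[y] := 2*pos - 3: 3*arr[1] > 9 and y <= -7 and y > u - 4
Before y := 3*mem[2]: 3*arr[1] > 9 and 3*mem[2] <= -7 and 3*mem[2] > u - 4
Answer: WP = 3*arr[1] > 9 and 3*mem[2] <= -7 and 3*mem[2] > u - 4


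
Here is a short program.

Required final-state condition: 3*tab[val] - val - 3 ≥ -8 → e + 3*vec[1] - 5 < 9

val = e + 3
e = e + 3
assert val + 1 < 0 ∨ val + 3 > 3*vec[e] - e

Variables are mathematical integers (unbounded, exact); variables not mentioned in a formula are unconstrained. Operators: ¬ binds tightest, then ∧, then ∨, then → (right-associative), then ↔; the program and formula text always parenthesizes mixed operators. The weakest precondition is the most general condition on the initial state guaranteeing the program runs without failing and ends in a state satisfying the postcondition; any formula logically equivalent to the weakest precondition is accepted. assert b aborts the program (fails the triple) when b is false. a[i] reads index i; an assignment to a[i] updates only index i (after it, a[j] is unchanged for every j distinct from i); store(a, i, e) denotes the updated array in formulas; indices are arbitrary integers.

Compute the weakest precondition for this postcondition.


Working backward. After the program, the postcondition 3*tab[val] - val - 3 ≥ -8 → e + 3*vec[1] - 5 < 9 must hold; in canonical form it is 3*tab[val] ≥ val - 5 → 3*vec[1] + e < 14.
Before assert val + 1 < 0 ∨ val + 3 > 3*vec[e] - e: (val < -1 ∨ e + val > 3*vec[e] - 3) ∧ (3*tab[val] ≥ val - 5 → 3*vec[1] + e < 14)
Before e := e + 3: (val < -1 ∨ e + val > 3*vec[e + 3] - 6) ∧ (3*tab[val] ≥ val - 5 → 3*vec[1] + e < 11)
Before val := e + 3: (e < -4 ∨ 2*e > 3*vec[e + 3] - 9) ∧ (3*tab[e + 3] ≥ e - 2 → 3*vec[1] + e < 11)
Answer: WP = (e < -4 ∨ 2*e > 3*vec[e + 3] - 9) ∧ (3*tab[e + 3] ≥ e - 2 → 3*vec[1] + e < 11)


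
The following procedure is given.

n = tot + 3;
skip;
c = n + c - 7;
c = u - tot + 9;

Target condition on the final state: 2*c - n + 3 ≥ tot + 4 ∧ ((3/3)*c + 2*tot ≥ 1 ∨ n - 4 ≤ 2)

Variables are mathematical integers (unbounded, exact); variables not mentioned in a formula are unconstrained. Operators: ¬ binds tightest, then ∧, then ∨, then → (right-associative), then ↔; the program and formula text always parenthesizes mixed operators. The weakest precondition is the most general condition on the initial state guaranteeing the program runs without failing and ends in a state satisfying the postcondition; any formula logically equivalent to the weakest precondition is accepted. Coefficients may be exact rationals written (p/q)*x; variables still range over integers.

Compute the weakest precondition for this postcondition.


Working backward. After the program, the postcondition 2*c - n + 3 ≥ tot + 4 ∧ ((3/3)*c + 2*tot ≥ 1 ∨ n - 4 ≤ 2) must hold; in canonical form it is 2*c ≥ n + tot + 1 ∧ (c + 2*tot ≥ 1 ∨ n ≤ 6).
Before c := u - tot + 9: 2*u ≥ n + 3*tot - 17 ∧ (tot + u ≥ -8 ∨ n ≤ 6)
Before c := n + c - 7: 2*u ≥ n + 3*tot - 17 ∧ (tot + u ≥ -8 ∨ n ≤ 6)
Before skip: 2*u ≥ n + 3*tot - 17 ∧ (tot + u ≥ -8 ∨ n ≤ 6)
Before n := tot + 3: 2*u ≥ 4*tot - 14 ∧ (tot + u ≥ -8 ∨ tot ≤ 3)
Answer: WP = 2*u ≥ 4*tot - 14 ∧ (tot + u ≥ -8 ∨ tot ≤ 3)


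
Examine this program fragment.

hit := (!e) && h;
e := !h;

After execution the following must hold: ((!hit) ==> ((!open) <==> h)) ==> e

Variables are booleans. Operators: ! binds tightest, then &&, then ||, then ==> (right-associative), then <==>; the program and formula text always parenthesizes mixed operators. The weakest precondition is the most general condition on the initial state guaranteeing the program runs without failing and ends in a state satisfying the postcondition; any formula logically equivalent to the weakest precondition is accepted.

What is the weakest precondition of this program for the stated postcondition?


Working backward. After the program, ((!hit) ==> ((!open) <==> h)) ==> e must hold.
Before e := !h: ((!hit) ==> ((!open) <==> h)) ==> (!h)
Before hit := (!e) && h: ((!((!e) && h)) ==> ((!open) <==> h)) ==> (!h)
Answer: WP = ((!((!e) && h)) ==> ((!open) <==> h)) ==> (!h)


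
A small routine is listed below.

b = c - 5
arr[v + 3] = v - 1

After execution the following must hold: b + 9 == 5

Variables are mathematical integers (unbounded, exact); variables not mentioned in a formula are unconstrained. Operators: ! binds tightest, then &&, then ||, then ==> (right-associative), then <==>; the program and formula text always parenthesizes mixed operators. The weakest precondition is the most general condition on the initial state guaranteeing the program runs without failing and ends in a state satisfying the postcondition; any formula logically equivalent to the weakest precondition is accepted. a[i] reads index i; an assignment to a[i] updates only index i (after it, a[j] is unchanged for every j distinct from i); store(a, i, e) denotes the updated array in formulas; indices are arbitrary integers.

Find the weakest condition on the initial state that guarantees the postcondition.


Working backward. After the program, the postcondition b + 9 == 5 must hold; in canonical form it is b == -4.
Before arr[v + 3] := v - 1: b == -4
Before b := c - 5: c == 1
Answer: WP = c == 1


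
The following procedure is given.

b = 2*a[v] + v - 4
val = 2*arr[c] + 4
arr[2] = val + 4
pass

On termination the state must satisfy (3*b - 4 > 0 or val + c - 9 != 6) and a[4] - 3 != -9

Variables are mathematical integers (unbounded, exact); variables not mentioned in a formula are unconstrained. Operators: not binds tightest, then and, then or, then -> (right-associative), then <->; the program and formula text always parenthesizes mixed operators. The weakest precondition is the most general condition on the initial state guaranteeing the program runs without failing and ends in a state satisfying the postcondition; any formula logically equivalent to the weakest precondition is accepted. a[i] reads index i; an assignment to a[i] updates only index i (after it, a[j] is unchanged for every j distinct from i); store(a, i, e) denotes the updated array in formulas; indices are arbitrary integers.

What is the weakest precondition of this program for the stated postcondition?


Working backward. After the program, the postcondition (3*b - 4 > 0 or val + c - 9 != 6) and a[4] - 3 != -9 must hold; in canonical form it is (3*b > 4 or c + val != 15) and a[4] != -6.
Before skip: (3*b > 4 or c + val != 15) and a[4] != -6
Before arr[2] := val + 4: (3*b > 4 or c + val != 15) and a[4] != -6
Before val := 2*arr[c] + 4: (3*b > 4 or 2*arr[c] + c != 11) and a[4] != -6
Before b := 2*a[v] + v - 4: (6*a[v] + 3*v > 16 or 2*arr[c] + c != 11) and a[4] != -6
Answer: WP = (6*a[v] + 3*v > 16 or 2*arr[c] + c != 11) and a[4] != -6


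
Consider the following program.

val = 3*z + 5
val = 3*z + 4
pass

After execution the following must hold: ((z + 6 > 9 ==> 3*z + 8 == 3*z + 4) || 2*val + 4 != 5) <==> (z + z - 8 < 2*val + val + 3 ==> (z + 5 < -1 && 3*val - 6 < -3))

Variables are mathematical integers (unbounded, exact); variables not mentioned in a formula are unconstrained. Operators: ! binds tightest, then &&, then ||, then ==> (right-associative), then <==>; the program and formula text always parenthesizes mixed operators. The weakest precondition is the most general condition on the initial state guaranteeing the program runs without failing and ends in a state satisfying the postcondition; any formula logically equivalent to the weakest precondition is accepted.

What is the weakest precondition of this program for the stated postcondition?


Working backward. After the program, the postcondition ((z + 6 > 9 ==> 3*z + 8 == 3*z + 4) || 2*val + 4 != 5) <==> (z + z - 8 < 2*val + val + 3 ==> (z + 5 < -1 && 3*val - 6 < -3)) must hold; in canonical form it is ((!(z > 3)) || 2*val != 1) <==> (2*z < 3*val + 11 ==> (z < -6 && 3*val < 3)).
Before skip: ((!(z > 3)) || 2*val != 1) <==> (2*z < 3*val + 11 ==> (z < -6 && 3*val < 3))
Before val := 3*z + 4: ((!(z > 3)) || 6*z != -7) <==> (7*z > -23 ==> (z < -6 && 9*z < -9))
Before val := 3*z + 5: ((!(z > 3)) || 6*z != -7) <==> (7*z > -23 ==> (z < -6 && 9*z < -9))
Answer: WP = ((!(z > 3)) || 6*z != -7) <==> (7*z > -23 ==> (z < -6 && 9*z < -9))


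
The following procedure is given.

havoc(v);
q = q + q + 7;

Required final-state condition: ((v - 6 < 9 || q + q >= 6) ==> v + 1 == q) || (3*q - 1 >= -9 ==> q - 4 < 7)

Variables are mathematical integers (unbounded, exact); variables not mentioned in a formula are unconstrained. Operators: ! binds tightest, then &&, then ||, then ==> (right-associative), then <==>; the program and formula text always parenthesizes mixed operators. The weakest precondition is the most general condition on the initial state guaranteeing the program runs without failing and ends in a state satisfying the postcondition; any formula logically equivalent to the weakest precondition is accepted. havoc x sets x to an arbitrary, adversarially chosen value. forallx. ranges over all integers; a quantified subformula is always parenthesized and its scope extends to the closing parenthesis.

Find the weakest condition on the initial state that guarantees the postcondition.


Working backward. After the program, the postcondition ((v - 6 < 9 || q + q >= 6) ==> v + 1 == q) || (3*q - 1 >= -9 ==> q - 4 < 7) must hold; in canonical form it is ((v < 15 || 2*q >= 6) ==> v == q - 1) || (3*q >= -8 ==> q < 11).
Before q := q + q + 7: ((v < 15 || 4*q >= -8) ==> v == 2*q + 6) || (6*q >= -29 ==> 2*q < 4)
Before havoc v: forall v_1. (((v_1 < 15 || 4*q >= -8) ==> v_1 == 2*q + 6) || (6*q >= -29 ==> 2*q < 4))
Answer: WP = forall v_1. (((v_1 < 15 || 4*q >= -8) ==> v_1 == 2*q + 6) || (6*q >= -29 ==> 2*q < 4))


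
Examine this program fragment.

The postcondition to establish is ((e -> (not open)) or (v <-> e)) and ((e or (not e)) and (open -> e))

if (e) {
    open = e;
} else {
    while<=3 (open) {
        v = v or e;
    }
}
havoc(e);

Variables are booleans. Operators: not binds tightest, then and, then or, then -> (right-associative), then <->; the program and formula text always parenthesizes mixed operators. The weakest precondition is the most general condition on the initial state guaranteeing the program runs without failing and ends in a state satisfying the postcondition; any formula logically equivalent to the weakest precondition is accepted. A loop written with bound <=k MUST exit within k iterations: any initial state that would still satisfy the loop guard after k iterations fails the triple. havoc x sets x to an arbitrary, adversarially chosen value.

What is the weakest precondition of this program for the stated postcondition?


Working backward. After the program, the postcondition ((e -> (not open)) or (v <-> e)) and ((e or (not e)) and (open -> e)) must hold; in canonical form it is ((e -> (not open)) or (v <-> e)) and (open -> e).
Before havoc e: ((not open) or v) and (not open)
Then branch requires ((not e) or v) and (not e); else branch requires (open -> ((open -> ((open -> ((not open) and ((not open) or v or e))) and ((not open) -> (((not open) or v or e) and (not open))))) and ((not open) -> (((not open) or v or e) and (not open))))) and ((not open) -> (((not open) or v) and (not open))).
Before the if: (e -> (((not e) or v) and (not e))) and ((not e) -> ((open -> ((open -> ((open -> ((not open) and ((not open) or v or e))) and ((not open) -> (((not open) or v or e) and (not open))))) and ((not open) -> (((not open) or v or e) and (not open))))) and ((not open) -> (((not open) or v) and (not open)))))
Answer: WP = (e -> (((not e) or v) and (not e))) and ((not e) -> ((open -> ((open -> ((open -> ((not open) and ((not open) or v or e))) and ((not open) -> (((not open) or v or e) and (not open))))) and ((not open) -> (((not open) or v or e) and (not open))))) and ((not open) -> (((not open) or v) and (not open)))))


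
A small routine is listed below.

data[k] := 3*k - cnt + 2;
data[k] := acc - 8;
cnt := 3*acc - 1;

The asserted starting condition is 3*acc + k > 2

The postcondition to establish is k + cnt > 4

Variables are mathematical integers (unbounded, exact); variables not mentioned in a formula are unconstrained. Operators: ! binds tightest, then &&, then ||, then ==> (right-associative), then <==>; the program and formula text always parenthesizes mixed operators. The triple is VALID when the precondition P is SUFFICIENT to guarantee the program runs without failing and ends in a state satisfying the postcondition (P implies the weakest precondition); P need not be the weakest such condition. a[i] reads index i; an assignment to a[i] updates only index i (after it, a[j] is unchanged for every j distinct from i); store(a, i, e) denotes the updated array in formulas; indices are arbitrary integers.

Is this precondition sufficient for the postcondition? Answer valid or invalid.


Working backward. After the program, the postcondition k + cnt > 4 must hold; in canonical form it is cnt + k > 4.
Before cnt := 3*acc - 1: 3*acc + k > 5
Before data[k] := acc - 8: 3*acc + k > 5
Before data[k] := 3*k - cnt + 2: 3*acc + k > 5
The weakest precondition is 3*acc + k > 5.
Check whether 3*acc + k > 2 implies it.
Countermodel: at the initial state acc = 0, k = 3, the precondition holds but the weakest precondition fails.
Answer: invalid


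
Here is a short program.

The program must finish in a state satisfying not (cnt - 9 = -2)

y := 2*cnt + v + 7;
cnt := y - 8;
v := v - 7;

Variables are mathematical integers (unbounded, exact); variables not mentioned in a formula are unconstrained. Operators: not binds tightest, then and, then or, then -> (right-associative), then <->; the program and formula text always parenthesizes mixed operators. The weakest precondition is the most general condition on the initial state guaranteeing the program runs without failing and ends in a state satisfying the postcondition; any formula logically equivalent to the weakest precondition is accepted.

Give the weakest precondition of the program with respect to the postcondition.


Working backward. After the program, the postcondition not (cnt - 9 = -2) must hold; in canonical form it is not (cnt = 7).
Before v := v - 7: not (cnt = 7)
Before cnt := y - 8: not (y = 15)
Before y := 2*cnt + v + 7: not (2*cnt + v = 8)
Answer: WP = not (2*cnt + v = 8)


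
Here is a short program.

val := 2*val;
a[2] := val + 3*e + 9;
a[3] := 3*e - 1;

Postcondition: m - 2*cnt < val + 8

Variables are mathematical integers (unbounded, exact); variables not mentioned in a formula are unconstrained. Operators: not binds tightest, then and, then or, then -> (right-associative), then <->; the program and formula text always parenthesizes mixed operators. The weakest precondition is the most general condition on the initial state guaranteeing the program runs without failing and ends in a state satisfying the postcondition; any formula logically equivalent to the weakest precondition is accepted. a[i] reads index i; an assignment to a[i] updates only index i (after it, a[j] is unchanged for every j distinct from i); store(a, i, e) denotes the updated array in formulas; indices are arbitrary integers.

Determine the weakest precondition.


Working backward. After the program, the postcondition m - 2*cnt < val + 8 must hold; in canonical form it is m < 2*cnt + val + 8.
Before a[3] := 3*e - 1: m < 2*cnt + val + 8
Before a[2] := val + 3*e + 9: m < 2*cnt + val + 8
Before val := 2*val: m < 2*cnt + 2*val + 8
Answer: WP = m < 2*cnt + 2*val + 8


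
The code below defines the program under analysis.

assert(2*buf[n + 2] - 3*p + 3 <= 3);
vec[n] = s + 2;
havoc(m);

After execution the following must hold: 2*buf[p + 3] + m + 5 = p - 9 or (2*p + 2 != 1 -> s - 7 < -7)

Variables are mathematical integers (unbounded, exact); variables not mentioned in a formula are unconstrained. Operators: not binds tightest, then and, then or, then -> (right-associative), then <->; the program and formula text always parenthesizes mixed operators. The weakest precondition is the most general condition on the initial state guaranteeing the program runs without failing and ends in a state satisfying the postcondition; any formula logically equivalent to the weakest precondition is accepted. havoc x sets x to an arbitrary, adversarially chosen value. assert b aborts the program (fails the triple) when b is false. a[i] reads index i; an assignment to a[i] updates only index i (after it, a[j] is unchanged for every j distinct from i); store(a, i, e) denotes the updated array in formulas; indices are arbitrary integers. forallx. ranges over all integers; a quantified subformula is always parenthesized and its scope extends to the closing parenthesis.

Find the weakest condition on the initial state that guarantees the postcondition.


Working backward. After the program, the postcondition 2*buf[p + 3] + m + 5 = p - 9 or (2*p + 2 != 1 -> s - 7 < -7) must hold; in canonical form it is 2*buf[p + 3] + m = p - 14 or (2*p != -1 -> s < 0).
Before havoc m: forall m_1. (2*buf[p + 3] + m_1 = p - 14 or (2*p != -1 -> s < 0))
Before vec[n] := s + 2: forall m_1. (2*buf[p + 3] + m_1 = p - 14 or (2*p != -1 -> s < 0))
Before assert 2*buf[n + 2] - 3*p + 3 <= 3: 2*buf[n + 2] <= 3*p and (forall m_1. (2*buf[p + 3] + m_1 = p - 14 or (2*p != -1 -> s < 0)))
Answer: WP = 2*buf[n + 2] <= 3*p and (forall m_1. (2*buf[p + 3] + m_1 = p - 14 or (2*p != -1 -> s < 0)))


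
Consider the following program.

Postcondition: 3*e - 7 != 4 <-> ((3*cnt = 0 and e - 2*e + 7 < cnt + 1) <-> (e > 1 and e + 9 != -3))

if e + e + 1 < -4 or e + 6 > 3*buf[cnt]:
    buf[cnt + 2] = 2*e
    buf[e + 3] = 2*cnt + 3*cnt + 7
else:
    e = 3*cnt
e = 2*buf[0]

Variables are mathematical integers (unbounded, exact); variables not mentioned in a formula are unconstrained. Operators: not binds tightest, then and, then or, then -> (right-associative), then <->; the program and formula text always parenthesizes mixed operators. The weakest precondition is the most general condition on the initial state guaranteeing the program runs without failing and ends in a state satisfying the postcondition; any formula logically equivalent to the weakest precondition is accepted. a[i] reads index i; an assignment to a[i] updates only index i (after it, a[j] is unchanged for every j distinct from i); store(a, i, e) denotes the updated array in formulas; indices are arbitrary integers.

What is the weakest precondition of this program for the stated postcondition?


Working backward. After the program, the postcondition 3*e - 7 != 4 <-> ((3*cnt = 0 and e - 2*e + 7 < cnt + 1) <-> (e > 1 and e + 9 != -3)) must hold; in canonical form it is 3*e != 11 <-> ((3*cnt = 0 and cnt + e > 6) <-> (e > 1 and e != -12)).
Before e := 2*buf[0]: 6*buf[0] != 11 <-> ((3*cnt = 0 and 2*buf[0] + cnt > 6) <-> (2*buf[0] > 1 and 2*buf[0] != -12))
Then branch requires 6*store(store(buf, cnt + 2, 2*e), e + 3, 5*cnt + 7)[0] != 11 <-> ((3*cnt = 0 and 2*store(store(buf, cnt + 2, 2*e), e + 3, 5*cnt + 7)[0] + cnt > 6) <-> (2*store(store(buf, cnt + 2, 2*e), e + 3, 5*cnt + 7)[0] > 1 and 2*store(store(buf, cnt + 2, 2*e), e + 3, 5*cnt + 7)[0] != -12)); else branch requires 6*buf[0] != 11 <-> ((3*cnt = 0 and 2*buf[0] + cnt > 6) <-> (2*buf[0] > 1 and 2*buf[0] != -12)).
Before the if: ((2*e < -5 or e > 3*buf[cnt] - 6) -> (6*store(store(buf, cnt + 2, 2*e), e + 3, 5*cnt + 7)[0] != 11 <-> ((3*cnt = 0 and 2*store(store(buf, cnt + 2, 2*e), e + 3, 5*cnt + 7)[0] + cnt > 6) <-> (2*store(store(buf, cnt + 2, 2*e), e + 3, 5*cnt + 7)[0] > 1 and 2*store(store(buf, cnt + 2, 2*e), e + 3, 5*cnt + 7)[0] != -12)))) and ((not (2*e < -5 or e > 3*buf[cnt] - 6)) -> (6*buf[0] != 11 <-> ((3*cnt = 0 and 2*buf[0] + cnt > 6) <-> (2*buf[0] > 1 and 2*buf[0] != -12))))
Answer: WP = ((2*e < -5 or e > 3*buf[cnt] - 6) -> (6*store(store(buf, cnt + 2, 2*e), e + 3, 5*cnt + 7)[0] != 11 <-> ((3*cnt = 0 and 2*store(store(buf, cnt + 2, 2*e), e + 3, 5*cnt + 7)[0] + cnt > 6) <-> (2*store(store(buf, cnt + 2, 2*e), e + 3, 5*cnt + 7)[0] > 1 and 2*store(store(buf, cnt + 2, 2*e), e + 3, 5*cnt + 7)[0] != -12)))) and ((not (2*e < -5 or e > 3*buf[cnt] - 6)) -> (6*buf[0] != 11 <-> ((3*cnt = 0 and 2*buf[0] + cnt > 6) <-> (2*buf[0] > 1 and 2*buf[0] != -12))))


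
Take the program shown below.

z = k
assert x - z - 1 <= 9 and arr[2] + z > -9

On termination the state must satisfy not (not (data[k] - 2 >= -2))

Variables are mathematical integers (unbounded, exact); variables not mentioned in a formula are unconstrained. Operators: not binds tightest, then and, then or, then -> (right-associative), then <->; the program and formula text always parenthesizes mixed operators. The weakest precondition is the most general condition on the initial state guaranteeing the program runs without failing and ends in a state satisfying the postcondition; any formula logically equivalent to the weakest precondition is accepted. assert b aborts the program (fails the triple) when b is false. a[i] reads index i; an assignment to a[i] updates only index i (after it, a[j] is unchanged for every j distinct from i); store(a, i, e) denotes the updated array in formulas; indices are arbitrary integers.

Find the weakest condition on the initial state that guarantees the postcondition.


Working backward. After the program, the postcondition not (not (data[k] - 2 >= -2)) must hold; in canonical form it is data[k] >= 0.
Before assert x - z - 1 <= 9 and arr[2] + z > -9: x <= z + 10 and arr[2] + z > -9 and data[k] >= 0
Before z := k: x <= k + 10 and arr[2] + k > -9 and data[k] >= 0
Answer: WP = x <= k + 10 and arr[2] + k > -9 and data[k] >= 0


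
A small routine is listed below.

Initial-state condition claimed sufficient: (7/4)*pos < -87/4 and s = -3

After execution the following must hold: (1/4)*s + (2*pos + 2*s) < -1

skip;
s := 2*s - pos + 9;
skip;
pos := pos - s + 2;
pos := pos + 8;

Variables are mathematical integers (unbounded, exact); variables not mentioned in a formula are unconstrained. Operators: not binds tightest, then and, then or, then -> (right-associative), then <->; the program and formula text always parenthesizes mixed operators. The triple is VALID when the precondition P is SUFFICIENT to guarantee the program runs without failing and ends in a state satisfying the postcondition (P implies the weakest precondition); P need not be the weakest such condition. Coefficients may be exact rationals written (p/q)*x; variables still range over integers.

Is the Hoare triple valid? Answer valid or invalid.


Working backward. After the program, the postcondition (1/4)*s + (2*pos + 2*s) < -1 must hold; in canonical form it is 2*pos + (9/4)*s < -1.
Before pos := pos + 8: 2*pos + (9/4)*s < -17
Before pos := pos - s + 2: 2*pos + (1/4)*s < -21
Before skip: 2*pos + (1/4)*s < -21
Before s := 2*s - pos + 9: (7/4)*pos + (1/2)*s < -93/4
Before skip: (7/4)*pos + (1/2)*s < -93/4
The weakest precondition is (7/4)*pos + (1/2)*s < -93/4.
Check whether (7/4)*pos < -87/4 and s = -3 implies it.
Every state satisfying the precondition satisfies the weakest precondition: the implication holds.
Answer: valid


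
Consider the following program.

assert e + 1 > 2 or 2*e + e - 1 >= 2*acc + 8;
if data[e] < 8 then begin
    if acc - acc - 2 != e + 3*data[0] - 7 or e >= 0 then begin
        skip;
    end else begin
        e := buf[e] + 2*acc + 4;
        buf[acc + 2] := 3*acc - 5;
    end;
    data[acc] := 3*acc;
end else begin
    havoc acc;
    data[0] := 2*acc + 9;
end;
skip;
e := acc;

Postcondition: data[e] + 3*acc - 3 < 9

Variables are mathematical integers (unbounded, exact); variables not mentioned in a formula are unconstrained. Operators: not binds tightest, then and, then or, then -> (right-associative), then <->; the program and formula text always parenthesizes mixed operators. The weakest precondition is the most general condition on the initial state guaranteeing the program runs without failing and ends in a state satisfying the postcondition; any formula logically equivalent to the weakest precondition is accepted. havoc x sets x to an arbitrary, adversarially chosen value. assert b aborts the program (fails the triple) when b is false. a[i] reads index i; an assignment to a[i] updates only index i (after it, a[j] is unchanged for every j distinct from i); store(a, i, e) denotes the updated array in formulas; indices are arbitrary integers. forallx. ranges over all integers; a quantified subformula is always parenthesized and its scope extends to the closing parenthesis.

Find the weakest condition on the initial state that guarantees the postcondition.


Working backward. After the program, the postcondition data[e] + 3*acc - 3 < 9 must hold; in canonical form it is data[e] + 3*acc < 12.
Before e := acc: data[acc] + 3*acc < 12
Before skip: data[acc] + 3*acc < 12
Then branch requires ((3*data[0] + e != 5 or e >= 0) -> store(data, acc, 3*acc)[acc] + 3*acc < 12) and ((not (3*data[0] + e != 5 or e >= 0)) -> store(data, acc, 3*acc)[acc] + 3*acc < 12); else branch requires forall acc_1. store(data, 0, 2*acc_1 + 9)[acc_1] + 3*acc_1 < 12.
Before the if: (data[e] < 8 -> (((3*data[0] + e != 5 or e >= 0) -> store(data, acc, 3*acc)[acc] + 3*acc < 12) and ((not (3*data[0] + e != 5 or e >= 0)) -> store(data, acc, 3*acc)[acc] + 3*acc < 12))) and ((not (data[e] < 8)) -> (forall acc_1. store(data, 0, 2*acc_1 + 9)[acc_1] + 3*acc_1 < 12))
Before assert e + 1 > 2 or 2*e + e - 1 >= 2*acc + 8: (e > 1 or 3*e >= 2*acc + 9) and (data[e] < 8 -> (((3*data[0] + e != 5 or e >= 0) -> store(data, acc, 3*acc)[acc] + 3*acc < 12) and ((not (3*data[0] + e != 5 or e >= 0)) -> store(data, acc, 3*acc)[acc] + 3*acc < 12))) and ((not (data[e] < 8)) -> (forall acc_1. store(data, 0, 2*acc_1 + 9)[acc_1] + 3*acc_1 < 12))
Answer: WP = (e > 1 or 3*e >= 2*acc + 9) and (data[e] < 8 -> (((3*data[0] + e != 5 or e >= 0) -> store(data, acc, 3*acc)[acc] + 3*acc < 12) and ((not (3*data[0] + e != 5 or e >= 0)) -> store(data, acc, 3*acc)[acc] + 3*acc < 12))) and ((not (data[e] < 8)) -> (forall acc_1. store(data, 0, 2*acc_1 + 9)[acc_1] + 3*acc_1 < 12))


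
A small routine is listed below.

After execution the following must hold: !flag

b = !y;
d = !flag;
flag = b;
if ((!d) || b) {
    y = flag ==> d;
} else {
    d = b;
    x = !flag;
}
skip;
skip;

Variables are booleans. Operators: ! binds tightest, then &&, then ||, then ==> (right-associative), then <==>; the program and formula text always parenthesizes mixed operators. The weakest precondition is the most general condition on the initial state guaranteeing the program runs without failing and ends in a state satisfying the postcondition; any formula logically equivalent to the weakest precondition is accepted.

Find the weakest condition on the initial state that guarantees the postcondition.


Working backward. After the program, !flag must hold.
Before skip: !flag
Before skip: !flag
Then branch requires !flag; else branch requires !flag.
Before the if: (((!d) || b) ==> (!flag)) && ((!((!d) || b)) ==> (!flag))
Before flag := b: (((!d) || b) ==> (!b)) && ((!((!d) || b)) ==> (!b))
Before d := !flag: ((flag || b) ==> (!b)) && ((!(flag || b)) ==> (!b))
Before b := !y: ((flag || (!y)) ==> y) && ((!(flag || (!y))) ==> y)
Answer: WP = ((flag || (!y)) ==> y) && ((!(flag || (!y))) ==> y)


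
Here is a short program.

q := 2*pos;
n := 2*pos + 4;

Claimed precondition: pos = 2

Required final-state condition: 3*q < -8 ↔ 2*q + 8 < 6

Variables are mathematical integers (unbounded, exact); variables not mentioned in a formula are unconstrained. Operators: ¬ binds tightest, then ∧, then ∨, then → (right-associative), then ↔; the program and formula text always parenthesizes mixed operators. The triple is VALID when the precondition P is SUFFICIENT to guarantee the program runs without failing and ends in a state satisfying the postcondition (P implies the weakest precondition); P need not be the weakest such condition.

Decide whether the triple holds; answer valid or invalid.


Working backward. After the program, the postcondition 3*q < -8 ↔ 2*q + 8 < 6 must hold; in canonical form it is 3*q < -8 ↔ 2*q < -2.
Before n := 2*pos + 4: 3*q < -8 ↔ 2*q < -2
Before q := 2*pos: 6*pos < -8 ↔ 4*pos < -2
The weakest precondition is 6*pos < -8 ↔ 4*pos < -2.
Check whether pos = 2 implies it.
Every state satisfying the precondition satisfies the weakest precondition: the implication holds.
Answer: valid


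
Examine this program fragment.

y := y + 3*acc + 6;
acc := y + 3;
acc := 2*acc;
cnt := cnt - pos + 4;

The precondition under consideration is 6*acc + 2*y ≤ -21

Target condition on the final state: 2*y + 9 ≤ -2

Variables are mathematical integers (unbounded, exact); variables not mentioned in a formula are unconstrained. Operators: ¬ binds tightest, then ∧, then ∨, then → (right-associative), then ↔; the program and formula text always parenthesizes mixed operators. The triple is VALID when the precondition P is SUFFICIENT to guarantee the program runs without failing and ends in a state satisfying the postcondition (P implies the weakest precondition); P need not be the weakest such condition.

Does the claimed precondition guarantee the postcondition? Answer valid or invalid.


Working backward. After the program, the postcondition 2*y + 9 ≤ -2 must hold; in canonical form it is 2*y ≤ -11.
Before cnt := cnt - pos + 4: 2*y ≤ -11
Before acc := 2*acc: 2*y ≤ -11
Before acc := y + 3: 2*y ≤ -11
Before y := y + 3*acc + 6: 6*acc + 2*y ≤ -23
The weakest precondition is 6*acc + 2*y ≤ -23.
Check whether 6*acc + 2*y ≤ -21 implies it.
Countermodel: at the initial state acc = -4, y = 1, the precondition holds but the weakest precondition fails.
Answer: invalid


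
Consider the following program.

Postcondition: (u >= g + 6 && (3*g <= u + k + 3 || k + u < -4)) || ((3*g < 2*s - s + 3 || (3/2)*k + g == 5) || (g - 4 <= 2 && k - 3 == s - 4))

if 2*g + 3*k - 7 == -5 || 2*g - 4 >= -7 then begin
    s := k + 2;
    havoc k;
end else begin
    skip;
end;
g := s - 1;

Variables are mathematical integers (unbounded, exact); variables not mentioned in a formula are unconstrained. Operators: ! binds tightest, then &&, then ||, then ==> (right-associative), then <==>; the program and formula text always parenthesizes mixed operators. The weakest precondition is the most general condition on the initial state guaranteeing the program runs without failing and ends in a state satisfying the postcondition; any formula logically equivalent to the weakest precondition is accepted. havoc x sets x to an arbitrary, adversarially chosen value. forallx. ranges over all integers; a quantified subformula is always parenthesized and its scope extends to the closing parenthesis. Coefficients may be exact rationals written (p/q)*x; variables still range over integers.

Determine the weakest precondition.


Working backward. After the program, the postcondition (u >= g + 6 && (3*g <= u + k + 3 || k + u < -4)) || ((3*g < 2*s - s + 3 || (3/2)*k + g == 5) || (g - 4 <= 2 && k - 3 == s - 4)) must hold; in canonical form it is (u >= g + 6 && (3*g <= k + u + 3 || k + u < -4)) || 3*g < s + 3 || g + (3/2)*k == 5 || (g <= 6 && k == s - 1).
Before g := s - 1: (u >= s + 5 && (3*s <= k + u + 6 || k + u < -4)) || 2*s < 6 || (3/2)*k + s == 6 || (s <= 7 && k == s - 1)
Then branch requires forall k_1. ((u >= k + 7 && (3*k <= k_1 + u || k_1 + u < -4)) || 2*k < 2 || k + (3/2)*k_1 == 4 || (k <= 5 && k_1 == k + 1)); else branch requires (u >= s + 5 && (3*s <= k + u + 6 || k + u < -4)) || 2*s < 6 || (3/2)*k + s == 6 || (s <= 7 && k == s - 1).
Before the if: ((2*g + 3*k == 2 || 2*g >= -3) ==> (forall k_1. ((u >= k + 7 && (3*k <= k_1 + u || k_1 + u < -4)) || 2*k < 2 || k + (3/2)*k_1 == 4 || (k <= 5 && k_1 == k + 1)))) && ((!(2*g + 3*k == 2 || 2*g >= -3)) ==> ((u >= s + 5 && (3*s <= k + u + 6 || k + u < -4)) || 2*s < 6 || (3/2)*k + s == 6 || (s <= 7 && k == s - 1)))
Answer: WP = ((2*g + 3*k == 2 || 2*g >= -3) ==> (forall k_1. ((u >= k + 7 && (3*k <= k_1 + u || k_1 + u < -4)) || 2*k < 2 || k + (3/2)*k_1 == 4 || (k <= 5 && k_1 == k + 1)))) && ((!(2*g + 3*k == 2 || 2*g >= -3)) ==> ((u >= s + 5 && (3*s <= k + u + 6 || k + u < -4)) || 2*s < 6 || (3/2)*k + s == 6 || (s <= 7 && k == s - 1)))


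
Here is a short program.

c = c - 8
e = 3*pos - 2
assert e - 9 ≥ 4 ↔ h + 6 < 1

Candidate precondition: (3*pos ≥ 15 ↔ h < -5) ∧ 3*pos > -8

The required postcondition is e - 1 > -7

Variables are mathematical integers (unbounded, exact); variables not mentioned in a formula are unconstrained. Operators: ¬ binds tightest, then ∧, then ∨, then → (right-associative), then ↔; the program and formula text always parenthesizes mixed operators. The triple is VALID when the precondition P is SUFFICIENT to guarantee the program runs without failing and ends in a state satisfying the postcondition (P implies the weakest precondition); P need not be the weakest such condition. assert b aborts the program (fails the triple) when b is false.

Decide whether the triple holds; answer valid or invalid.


Working backward. After the program, the postcondition e - 1 > -7 must hold; in canonical form it is e > -6.
Before assert e - 9 ≥ 4 ↔ h + 6 < 1: (e ≥ 13 ↔ h < -5) ∧ e > -6
Before e := 3*pos - 2: (3*pos ≥ 15 ↔ h < -5) ∧ 3*pos > -4
Before c := c - 8: (3*pos ≥ 15 ↔ h < -5) ∧ 3*pos > -4
The weakest precondition is (3*pos ≥ 15 ↔ h < -5) ∧ 3*pos > -4.
Check whether (3*pos ≥ 15 ↔ h < -5) ∧ 3*pos > -8 implies it.
Countermodel: at the initial state h = -5, pos = -2, the precondition holds but the weakest precondition fails.
Answer: invalid


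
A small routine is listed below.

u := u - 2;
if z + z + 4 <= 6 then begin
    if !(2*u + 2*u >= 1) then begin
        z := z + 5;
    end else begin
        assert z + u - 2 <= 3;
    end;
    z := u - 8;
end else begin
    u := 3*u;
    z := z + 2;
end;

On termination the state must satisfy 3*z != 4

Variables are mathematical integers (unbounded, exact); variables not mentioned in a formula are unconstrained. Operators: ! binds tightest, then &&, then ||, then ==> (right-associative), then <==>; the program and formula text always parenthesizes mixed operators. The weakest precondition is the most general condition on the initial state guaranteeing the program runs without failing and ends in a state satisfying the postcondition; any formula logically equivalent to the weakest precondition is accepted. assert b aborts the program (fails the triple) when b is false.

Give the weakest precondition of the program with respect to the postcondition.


Working backward. After the program, 3*z != 4 must hold.
Then branch requires ((!(4*u >= 1)) ==> 3*u != 28) && (4*u >= 1 ==> (u + z <= 5 && 3*u != 28)); else branch requires 3*z != -2.
Before the if: (2*z <= 2 ==> (((!(4*u >= 1)) ==> 3*u != 28) && (4*u >= 1 ==> (u + z <= 5 && 3*u != 28)))) && ((!(2*z <= 2)) ==> 3*z != -2)
Before u := u - 2: (2*z <= 2 ==> (((!(4*u >= 9)) ==> 3*u != 34) && (4*u >= 9 ==> (u + z <= 7 && 3*u != 34)))) && ((!(2*z <= 2)) ==> 3*z != -2)
Answer: WP = (2*z <= 2 ==> (((!(4*u >= 9)) ==> 3*u != 34) && (4*u >= 9 ==> (u + z <= 7 && 3*u != 34)))) && ((!(2*z <= 2)) ==> 3*z != -2)


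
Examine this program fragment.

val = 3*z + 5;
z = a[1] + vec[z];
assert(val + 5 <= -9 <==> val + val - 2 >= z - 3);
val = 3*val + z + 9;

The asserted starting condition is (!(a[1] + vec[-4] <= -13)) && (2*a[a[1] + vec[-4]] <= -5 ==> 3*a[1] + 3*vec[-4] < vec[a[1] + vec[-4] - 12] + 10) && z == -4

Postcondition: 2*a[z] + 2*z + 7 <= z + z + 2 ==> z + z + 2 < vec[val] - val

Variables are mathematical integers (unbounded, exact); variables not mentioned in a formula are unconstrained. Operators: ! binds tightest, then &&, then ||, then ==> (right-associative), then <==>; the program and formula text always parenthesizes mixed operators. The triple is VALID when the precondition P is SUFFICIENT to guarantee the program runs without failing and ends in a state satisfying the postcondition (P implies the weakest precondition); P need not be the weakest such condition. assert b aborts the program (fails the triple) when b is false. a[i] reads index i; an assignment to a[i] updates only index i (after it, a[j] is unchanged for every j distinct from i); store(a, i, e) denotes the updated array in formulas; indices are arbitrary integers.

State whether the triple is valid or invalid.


Working backward. After the program, the postcondition 2*a[z] + 2*z + 7 <= z + z + 2 ==> z + z + 2 < vec[val] - val must hold; in canonical form it is 2*a[z] <= -5 ==> val + 2*z < vec[val] - 2.
Before val := 3*val + z + 9: 2*a[z] <= -5 ==> 3*val + 3*z < vec[3*val + z + 9] - 11
Before assert val + 5 <= -9 <==> val + val - 2 >= z - 3: (val <= -14 <==> 2*val >= z - 1) && (2*a[z] <= -5 ==> 3*val + 3*z < vec[3*val + z + 9] - 11)
Before z := a[1] + vec[z]: (val <= -14 <==> 2*val >= a[1] + vec[z] - 1) && (2*a[a[1] + vec[z]] <= -5 ==> 3*a[1] + 3*vec[z] + 3*val < vec[a[1] + vec[z] + 3*val + 9] - 11)
Before val := 3*z + 5: (3*z <= -19 <==> 6*z >= a[1] + vec[z] - 11) && (2*a[a[1] + vec[z]] <= -5 ==> 3*a[1] + 3*vec[z] + 9*z < vec[a[1] + vec[z] + 9*z + 24] - 26)
The weakest precondition is (3*z <= -19 <==> 6*z >= a[1] + vec[z] - 11) && (2*a[a[1] + vec[z]] <= -5 ==> 3*a[1] + 3*vec[z] + 9*z < vec[a[1] + vec[z] + 9*z + 24] - 26).
Check whether (!(a[1] + vec[-4] <= -13)) && (2*a[a[1] + vec[-4]] <= -5 ==> 3*a[1] + 3*vec[-4] < vec[a[1] + vec[-4] - 12] + 10) && z == -4 implies it.
Every state satisfying the precondition satisfies the weakest precondition: the implication holds.
Answer: valid


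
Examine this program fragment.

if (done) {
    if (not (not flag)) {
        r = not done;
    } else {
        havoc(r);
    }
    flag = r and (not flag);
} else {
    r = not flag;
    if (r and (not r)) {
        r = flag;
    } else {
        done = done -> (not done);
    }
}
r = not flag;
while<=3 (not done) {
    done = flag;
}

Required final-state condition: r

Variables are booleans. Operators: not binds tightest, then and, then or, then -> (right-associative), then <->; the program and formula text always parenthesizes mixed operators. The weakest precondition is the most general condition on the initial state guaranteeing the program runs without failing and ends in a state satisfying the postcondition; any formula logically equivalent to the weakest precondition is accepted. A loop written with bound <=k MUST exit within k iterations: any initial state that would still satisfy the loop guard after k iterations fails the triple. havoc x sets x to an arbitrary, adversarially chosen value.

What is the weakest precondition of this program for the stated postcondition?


Working backward. After the program, r must hold.
Before the loop (bound <=3), unroll the exhaustion recursion (WP_0 = exit-now case; WP_j = one more guarded iteration, up to j = 3):
  WP_0: done and r
  WP_1: ((not done) -> (flag and r)) and (done -> r)
  WP_2: ((not done) -> (((not flag) -> (flag and r)) and (flag -> r))) and (done -> r)
  WP_3: ((not done) -> (((not flag) -> (((not flag) -> (flag and r)) and (flag -> r))) and (flag -> r))) and (done -> r)
So before the loop: ((not done) -> (((not flag) -> (((not flag) -> (flag and r)) and (flag -> r))) and (flag -> r))) and (done -> r)
Before r := not flag: ((not done) -> (((not flag) -> (flag and (flag -> (not flag)))) and (flag -> (not flag)))) and (done -> (not flag))
Then branch requires (flag -> (((not done) -> (((not ((not done) and (not flag))) -> ((not done) and (not flag) and (((not done) and (not flag)) -> (not ((not done) and (not flag)))))) and (((not done) and (not flag)) -> (not ((not done) and (not flag)))))) and (done -> (not ((not done) and (not flag)))))) and ((not flag) -> (((not done) -> ((flag -> ((not flag) and ((not flag) -> flag))) and ((not flag) -> flag))) and (done -> flag) and done)); else branch requires ((not (done -> (not done))) -> (((not flag) -> (flag and (flag -> (not flag)))) and (flag -> (not flag)))) and ((done -> (not done)) -> (not flag)).
Before the if: (done -> ((flag -> (((not done) -> (((not ((not done) and (not flag))) -> ((not done) and (not flag) and (((not done) and (not flag)) -> (not ((not done) and (not flag)))))) and (((not done) and (not flag)) -> (not ((not done) and (not flag)))))) and (done -> (not ((not done) and (not flag)))))) and ((not flag) -> (((not done) -> ((flag -> ((not flag) and ((not flag) -> flag))) and ((not flag) -> flag))) and (done -> flag) and done)))) and ((not done) -> (((not (done -> (not done))) -> (((not flag) -> (flag and (flag -> (not flag)))) and (flag -> (not flag)))) and ((done -> (not done)) -> (not flag))))
Answer: WP = (done -> ((flag -> (((not done) -> (((not ((not done) and (not flag))) -> ((not done) and (not flag) and (((not done) and (not flag)) -> (not ((not done) and (not flag)))))) and (((not done) and (not flag)) -> (not ((not done) and (not flag)))))) and (done -> (not ((not done) and (not flag)))))) and ((not flag) -> (((not done) -> ((flag -> ((not flag) and ((not flag) -> flag))) and ((not flag) -> flag))) and (done -> flag) and done)))) and ((not done) -> (((not (done -> (not done))) -> (((not flag) -> (flag and (flag -> (not flag)))) and (flag -> (not flag)))) and ((done -> (not done)) -> (not flag))))
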